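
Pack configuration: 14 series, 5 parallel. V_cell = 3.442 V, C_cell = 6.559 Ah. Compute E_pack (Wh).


V_pack = 14 * 3.442 = 48.188 V
C_pack = 5 * 6.559 = 32.795 Ah
E = V_pack * C_pack = 48.188 * 32.795 = 1580 Wh

1580 Wh


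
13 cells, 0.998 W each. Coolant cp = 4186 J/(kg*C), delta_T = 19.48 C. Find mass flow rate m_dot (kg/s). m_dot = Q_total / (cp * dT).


Step 1: Total heat Q = 13 * 0.998 W = 12.974 W
Step 2: denom = cp * dT = 4186 * 19.48 = 81543
Step 3: m_dot = 12.974 / 81543 = 1.591e-04 kg/s

1.591e-04 kg/s


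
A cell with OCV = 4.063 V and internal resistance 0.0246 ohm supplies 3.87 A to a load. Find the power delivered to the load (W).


Step 1: V_terminal = OCV - I*R = 4.063 - 3.87 * 0.0246 = 3.9678 V
Step 2: P_out = V_terminal * I = 3.9678 * 3.87 = 15.36 W

15.36 W


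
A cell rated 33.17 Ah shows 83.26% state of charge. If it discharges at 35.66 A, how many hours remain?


Step 1: remaining = SOC/100 * C_total = 83.26/100 * 33.17 = 27.617 Ah
Step 2: t = remaining / I = 27.617 / 35.66 = 0.7745 hr

0.7745 hr


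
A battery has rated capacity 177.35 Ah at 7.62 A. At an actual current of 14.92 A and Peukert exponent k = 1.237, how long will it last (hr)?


Step 1: t_rated = C / I_rated = 177.35 / 7.62 = 23.274 hr
Step 2: ratio = 7.62 / 14.92 = 0.51072
Step 3: ratio^k = 0.51072^1.237 = 0.43553
Step 4: t = t_rated * ratio^k = 23.274 * 0.43553 = 10.14 hr

10.14 hr


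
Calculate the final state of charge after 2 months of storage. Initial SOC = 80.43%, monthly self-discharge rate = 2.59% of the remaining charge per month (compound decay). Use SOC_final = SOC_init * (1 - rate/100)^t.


Monthly retention factor = 1 - 2.59/100 = 0.9741
Over 2 months: factor^2 = 0.94887
SOC_final = 80.43 * 0.94887 = 76.32%

76.32%


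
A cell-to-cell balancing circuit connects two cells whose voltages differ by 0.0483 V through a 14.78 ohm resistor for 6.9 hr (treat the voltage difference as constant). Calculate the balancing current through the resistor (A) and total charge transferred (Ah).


I_bal = dV / R = 0.0483 / 14.78 = 0.0032679 A
Q = I_bal * t = 0.0032679 * 6.9 = 0.02255 Ah

I=0.0032679 A, Q=0.02255 Ah


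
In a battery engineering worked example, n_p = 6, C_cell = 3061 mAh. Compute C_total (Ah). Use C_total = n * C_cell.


Convert: C_cell = 3061 mAh = 3.061 Ah
C_total = 6 * 3.061 = 18.366 Ah

18.366 Ah


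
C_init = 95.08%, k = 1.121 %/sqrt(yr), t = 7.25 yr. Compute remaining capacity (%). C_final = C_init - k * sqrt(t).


sqrt(t) = sqrt(7.25) = 2.6926
C_final = 95.08 - 1.121 * 2.6926 = 92.06%

92.06%


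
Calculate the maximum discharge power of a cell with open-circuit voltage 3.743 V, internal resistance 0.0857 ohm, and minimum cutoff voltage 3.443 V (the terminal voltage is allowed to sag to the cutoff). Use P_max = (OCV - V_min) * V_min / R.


P_max = (OCV - V_min) * V_min / R = (3.743 - 3.443) * 3.443 / 0.0857 = 0.3 * 3.443 / 0.0857 = 12.05 W

12.05 W


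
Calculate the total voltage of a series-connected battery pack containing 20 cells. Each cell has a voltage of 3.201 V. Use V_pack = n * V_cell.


Series voltages add: 20 * 3.201 V = 64.02 V

64.02 V


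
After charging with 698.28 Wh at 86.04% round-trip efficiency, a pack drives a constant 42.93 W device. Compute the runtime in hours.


Step 1: E_discharge = eta/100 * E_charge = 86.04/100 * 698.28 = 600.8 Wh
Step 2: t = E_discharge / P = 600.8 / 42.93 = 13.99 hr

13.99 hr


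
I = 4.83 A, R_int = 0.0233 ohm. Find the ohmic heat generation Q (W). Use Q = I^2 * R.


Q = I^2 * R = 4.83^2 * 0.0233 = 0.5436 W

0.5436 W


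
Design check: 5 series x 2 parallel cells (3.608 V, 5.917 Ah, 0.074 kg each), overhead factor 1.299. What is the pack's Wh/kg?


Step 1: V_pack = 5 * 3.608 = 18.04 V
Step 2: C_pack = 2 * 5.917 = 11.834 Ah
Step 3: E_pack = V_pack * C_pack = 18.04 * 11.834 = 213.49 Wh
Step 4: m_pack = 5 * 2 * 0.074 * 1.299 = 0.96126 kg
Step 5: ED = E_pack / m_pack = 213.49 / 0.96126 = 222.1 Wh/kg

222.1 Wh/kg


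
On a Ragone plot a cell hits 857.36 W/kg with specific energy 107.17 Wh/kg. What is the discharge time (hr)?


t = E / P = 107.17 / 857.36 = 0.1250 hr

0.1250 hr


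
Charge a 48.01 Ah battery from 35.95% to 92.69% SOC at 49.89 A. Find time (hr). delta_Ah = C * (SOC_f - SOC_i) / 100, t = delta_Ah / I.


delta_Ah = 48.01 * (92.69 - 35.95) / 100 = 27.241 Ah
t = delta_Ah / I = 27.241 / 49.89 = 0.5460 hr

0.5460 hr


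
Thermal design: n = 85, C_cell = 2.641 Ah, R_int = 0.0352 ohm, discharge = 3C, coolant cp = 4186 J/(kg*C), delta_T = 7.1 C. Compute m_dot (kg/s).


Step 1: I = 3 * 2.641 = 7.923 A
Step 2: Q_cell = I^2 * R = 7.923^2 * 0.0352 = 2.2096 W
Step 3: Q_total = 85 * 2.2096 = 187.82 W
Step 4: m_dot = Q_total / (cp * dT) = 187.82 / (4186 * 7.1) = 0.006320 kg/s

0.006320 kg/s


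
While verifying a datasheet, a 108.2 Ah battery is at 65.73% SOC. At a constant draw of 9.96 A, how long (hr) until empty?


Step 1: remaining = SOC/100 * C_total = 65.73/100 * 108.2 = 71.12 Ah
Step 2: t = remaining / I = 71.12 / 9.96 = 7.141 hr

7.141 hr


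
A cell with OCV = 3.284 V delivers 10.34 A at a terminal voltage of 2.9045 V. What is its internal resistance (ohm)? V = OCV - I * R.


R = (OCV - V) / I = (3.284 - 2.9045) / 10.34 = 0.03670 ohm

0.03670 ohm


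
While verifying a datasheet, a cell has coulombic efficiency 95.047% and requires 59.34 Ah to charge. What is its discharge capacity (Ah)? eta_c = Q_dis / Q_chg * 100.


Q_dis = eta/100 * Q_chg = 95.047/100 * 59.34 = 56.40 Ah

56.40 Ah


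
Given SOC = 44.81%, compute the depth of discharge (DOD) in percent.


Complement of SOC: DOD = 100% - 44.81% = 55.19%

55.19%


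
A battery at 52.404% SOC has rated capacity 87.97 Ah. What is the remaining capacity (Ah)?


remaining = SOC / 100 * total = 52.404 / 100 * 87.97 = 46.10 Ah

46.10 Ah


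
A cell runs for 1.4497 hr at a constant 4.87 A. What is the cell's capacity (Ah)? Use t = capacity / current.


C = I * t = 4.87 * 1.4497 = 7.060 Ah

7.060 Ah


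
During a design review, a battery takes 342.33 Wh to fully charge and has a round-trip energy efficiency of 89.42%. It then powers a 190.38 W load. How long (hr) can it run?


Step 1: E_discharge = eta/100 * E_charge = 89.42/100 * 342.33 = 306.11 Wh
Step 2: t = E_discharge / P = 306.11 / 190.38 = 1.608 hr

1.608 hr


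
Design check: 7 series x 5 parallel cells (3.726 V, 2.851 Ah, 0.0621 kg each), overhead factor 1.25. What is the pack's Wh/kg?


Step 1: V_pack = 7 * 3.726 = 26.082 V
Step 2: C_pack = 5 * 2.851 = 14.255 Ah
Step 3: E_pack = V_pack * C_pack = 26.082 * 14.255 = 371.8 Wh
Step 4: m_pack = 7 * 5 * 0.0621 * 1.25 = 2.7169 kg
Step 5: ED = E_pack / m_pack = 371.8 / 2.7169 = 136.8 Wh/kg

136.8 Wh/kg


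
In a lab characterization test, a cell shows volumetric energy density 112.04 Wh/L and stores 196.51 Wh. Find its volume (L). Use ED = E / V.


V = E / ED = 196.51 / 112.04 = 1.754 L

1.754 L


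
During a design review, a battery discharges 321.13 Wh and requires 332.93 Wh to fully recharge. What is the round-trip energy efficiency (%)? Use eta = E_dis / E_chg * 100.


Round-trip efficiency = 321.13/332.93 * 100% = 96.46%

96.46%


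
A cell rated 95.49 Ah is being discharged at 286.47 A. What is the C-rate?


Rearranging: C_rate = 286.47 / 95.49 = 3C

3C


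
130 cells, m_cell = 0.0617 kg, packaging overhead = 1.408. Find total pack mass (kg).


m_pack = n * m_cell * overhead = 130 * 0.0617 * 1.408 = 11.29 kg

11.29 kg


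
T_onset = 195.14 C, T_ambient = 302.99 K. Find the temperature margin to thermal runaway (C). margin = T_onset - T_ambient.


Convert: T_ambient = 302.99 K = 29.84 C
margin = 195.14 - 29.84 = 165.3 C

165.3 C


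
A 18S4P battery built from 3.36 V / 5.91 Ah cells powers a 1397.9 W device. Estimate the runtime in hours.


Step 1: E_pack = Ns * V_cell * Np * C_cell = 18 * 3.36 * 4 * 5.91 = 1429.7 Wh
Step 2: t = E_pack / P = 1429.7 / 1397.9 = 1.023 hr

1.023 hr


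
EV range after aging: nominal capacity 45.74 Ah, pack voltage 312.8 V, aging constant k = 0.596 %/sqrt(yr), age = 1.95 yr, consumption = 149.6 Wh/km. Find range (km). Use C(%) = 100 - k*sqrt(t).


Step 1: capacity retention = 100 - 0.596 * sqrt(1.95) = 100 - 0.596 * 1.3964 = 99.168%
Step 2: C_now = 45.74 * 99.168/100 = 45.359 Ah
Step 3: E_pack = V * C_now = 312.8 * 45.359 = 14188 Wh
Step 4: range = E_pack / consumption = 14188 / 149.6 = 94.84 km

94.84 km


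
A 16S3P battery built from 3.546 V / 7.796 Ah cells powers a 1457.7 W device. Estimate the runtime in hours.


Step 1: E_pack = Ns * V_cell * Np * C_cell = 16 * 3.546 * 3 * 7.796 = 1326.9 Wh
Step 2: t = E_pack / P = 1326.9 / 1457.7 = 0.9103 hr

0.9103 hr


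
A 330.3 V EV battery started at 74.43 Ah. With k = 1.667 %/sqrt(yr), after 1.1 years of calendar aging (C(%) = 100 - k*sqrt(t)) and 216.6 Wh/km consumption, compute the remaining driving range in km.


Step 1: capacity retention = 100 - 1.667 * sqrt(1.1) = 100 - 1.667 * 1.0488 = 98.252%
Step 2: C_now = 74.43 * 98.252/100 = 73.129 Ah
Step 3: E_pack = V * C_now = 330.3 * 73.129 = 24155 Wh
Step 4: range = E_pack / consumption = 24155 / 216.6 = 111.5 km

111.5 km


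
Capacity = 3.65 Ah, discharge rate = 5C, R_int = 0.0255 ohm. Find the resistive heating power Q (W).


Step 1: I = C_rate * capacity = 5 * 3.65 = 18.25 A
Step 2: Q = I^2 * R = 18.25^2 * 0.0255 = 333.06 * 0.0255 = 8.493 W

8.493 W


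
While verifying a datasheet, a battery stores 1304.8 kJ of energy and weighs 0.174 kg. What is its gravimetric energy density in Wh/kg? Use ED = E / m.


Convert: E = 1304.8 kJ = 362.44 Wh
ED = E / m = 362.44 / 0.174 = 2083 Wh/kg

2083 Wh/kg


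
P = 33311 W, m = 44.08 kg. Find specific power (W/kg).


Specific power = 33311 W / 44.08 kg = 755.7 W/kg

755.7 W/kg


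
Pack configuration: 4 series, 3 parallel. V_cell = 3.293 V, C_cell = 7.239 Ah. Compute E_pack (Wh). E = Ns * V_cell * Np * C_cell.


E = Ns * Vcell * Np * Ccell = 4 * 3.293 * 3 * 7.239 = 286.1 Wh

286.1 Wh


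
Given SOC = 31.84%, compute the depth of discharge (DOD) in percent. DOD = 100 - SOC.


DOD = 100 - SOC = 100 - 31.84 = 68.16%

68.16%


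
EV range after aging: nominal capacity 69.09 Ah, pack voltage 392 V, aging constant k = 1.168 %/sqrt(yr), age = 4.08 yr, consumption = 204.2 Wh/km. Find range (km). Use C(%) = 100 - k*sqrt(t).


Step 1: capacity retention = 100 - 1.168 * sqrt(4.08) = 100 - 1.168 * 2.0199 = 97.641%
Step 2: C_now = 69.09 * 97.641/100 = 67.46 Ah
Step 3: E_pack = V * C_now = 392 * 67.46 = 26444 Wh
Step 4: range = E_pack / consumption = 26444 / 204.2 = 129.5 km

129.5 km


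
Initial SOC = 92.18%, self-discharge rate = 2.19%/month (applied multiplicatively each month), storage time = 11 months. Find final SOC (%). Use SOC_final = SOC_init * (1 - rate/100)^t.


Monthly retention factor = 1 - 2.19/100 = 0.9781
Over 11 months: factor^11 = 0.78382
SOC_final = 92.18 * 0.78382 = 72.25%

72.25%


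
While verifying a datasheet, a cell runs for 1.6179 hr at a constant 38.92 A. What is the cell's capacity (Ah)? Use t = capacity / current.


C = I * t = 38.92 * 1.6179 = 62.97 Ah

62.97 Ah


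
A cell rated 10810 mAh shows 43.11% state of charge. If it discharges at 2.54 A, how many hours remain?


Convert: C_total = 10810 mAh = 10.81 Ah
Step 1: remaining = SOC/100 * C_total = 43.11/100 * 10.81 = 4.6602 Ah
Step 2: t = remaining / I = 4.6602 / 2.54 = 1.835 hr

1.835 hr


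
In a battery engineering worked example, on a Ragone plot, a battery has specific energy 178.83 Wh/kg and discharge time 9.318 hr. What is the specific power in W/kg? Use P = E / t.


Specific power = 178.83 Wh/kg / 9.318 hr = 19.19 W/kg

19.19 W/kg


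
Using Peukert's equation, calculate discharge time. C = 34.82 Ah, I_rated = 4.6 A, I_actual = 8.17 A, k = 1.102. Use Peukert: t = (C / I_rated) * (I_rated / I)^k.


t_rated = C / I_rated = 34.82 / 4.6 = 7.5696 hr
(I_rated/I)^k = (0.56304)^1.102 = 0.531
t = t_rated * (I_rated/I)^k = 7.5696 * 0.531 = 4.019 hr

4.019 hr


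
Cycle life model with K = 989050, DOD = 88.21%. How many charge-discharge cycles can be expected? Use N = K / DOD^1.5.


DOD^1.5 = 828.47
N = K / DOD^1.5 = 989050 / 828.47 = 1194

1194 cycles


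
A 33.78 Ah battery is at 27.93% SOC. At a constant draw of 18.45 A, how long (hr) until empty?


Step 1: remaining = SOC/100 * C_total = 27.93/100 * 33.78 = 9.4348 Ah
Step 2: t = remaining / I = 9.4348 / 18.45 = 0.5114 hr

0.5114 hr


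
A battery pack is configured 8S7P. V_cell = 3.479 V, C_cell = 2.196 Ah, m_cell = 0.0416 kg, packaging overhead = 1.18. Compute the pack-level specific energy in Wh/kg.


Step 1: V_pack = 8 * 3.479 = 27.832 V
Step 2: C_pack = 7 * 2.196 = 15.372 Ah
Step 3: E_pack = V_pack * C_pack = 27.832 * 15.372 = 427.83 Wh
Step 4: m_pack = 8 * 7 * 0.0416 * 1.18 = 2.7489 kg
Step 5: ED = E_pack / m_pack = 427.83 / 2.7489 = 155.6 Wh/kg

155.6 Wh/kg


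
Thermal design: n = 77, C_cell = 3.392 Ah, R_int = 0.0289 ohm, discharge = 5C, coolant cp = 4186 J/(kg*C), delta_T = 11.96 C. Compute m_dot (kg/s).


Step 1: I = 5 * 3.392 = 16.96 A
Step 2: Q_cell = I^2 * R = 16.96^2 * 0.0289 = 8.3128 W
Step 3: Q_total = 77 * 8.3128 = 640.09 W
Step 4: m_dot = Q_total / (cp * dT) = 640.09 / (4186 * 11.96) = 0.01279 kg/s

0.01279 kg/s


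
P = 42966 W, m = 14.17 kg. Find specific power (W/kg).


SP = P / m = 42966 / 14.17 = 3032 W/kg

3032 W/kg


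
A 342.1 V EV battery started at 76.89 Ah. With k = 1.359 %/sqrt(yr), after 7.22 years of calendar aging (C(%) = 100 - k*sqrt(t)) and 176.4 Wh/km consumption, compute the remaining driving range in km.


Step 1: capacity retention = 100 - 1.359 * sqrt(7.22) = 100 - 1.359 * 2.687 = 96.348%
Step 2: C_now = 76.89 * 96.348/100 = 74.082 Ah
Step 3: E_pack = V * C_now = 342.1 * 74.082 = 25343 Wh
Step 4: range = E_pack / consumption = 25343 / 176.4 = 143.7 km

143.7 km


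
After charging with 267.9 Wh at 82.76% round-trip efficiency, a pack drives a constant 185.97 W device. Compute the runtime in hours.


Step 1: E_discharge = eta/100 * E_charge = 82.76/100 * 267.9 = 221.71 Wh
Step 2: t = E_discharge / P = 221.71 / 185.97 = 1.192 hr

1.192 hr


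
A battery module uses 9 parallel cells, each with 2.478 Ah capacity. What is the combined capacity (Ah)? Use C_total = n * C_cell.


C_total = 9 * 2.478 = 22.302 Ah

22.302 Ah


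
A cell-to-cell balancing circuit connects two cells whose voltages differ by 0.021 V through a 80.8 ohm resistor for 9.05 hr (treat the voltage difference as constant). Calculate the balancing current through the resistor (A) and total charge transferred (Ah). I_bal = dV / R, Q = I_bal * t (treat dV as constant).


First, Ohm's law: I_bal = 0.021 V / 80.8 ohm = 2.5990e-04 A
Then Q = I * t = 2.5990e-04 A * 9.05 hr = 0.002352 Ah

I=2.5990e-04 A, Q=0.002352 Ah


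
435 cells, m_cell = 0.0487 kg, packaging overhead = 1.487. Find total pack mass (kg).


Cell mass sum = 435 * 0.0487 = 21.185 kg
With overhead 1.487: m_pack = 21.185 * 1.487 = 31.50 kg

31.50 kg


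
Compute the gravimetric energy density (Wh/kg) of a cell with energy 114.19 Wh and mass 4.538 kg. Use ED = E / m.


Specific energy = 114.19 Wh / 4.538 kg = 25.16 Wh/kg

25.16 Wh/kg


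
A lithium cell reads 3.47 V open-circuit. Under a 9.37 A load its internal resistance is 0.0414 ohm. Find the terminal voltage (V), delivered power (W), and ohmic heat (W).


Step 1: V_terminal = OCV - I*R = 3.47 - 9.37 * 0.0414 = 3.0821 V
Step 2: P_out = V_terminal * I = 3.0821 * 9.37 = 28.88 W
Step 3: Q = I^2 * R = 9.37^2 * 0.0414 = 3.635 W

V=3.0821 V, P=28.88 W, Q=3.635 W


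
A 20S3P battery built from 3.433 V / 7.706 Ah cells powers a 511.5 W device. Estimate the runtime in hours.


Step 1: E_pack = Ns * V_cell * Np * C_cell = 20 * 3.433 * 3 * 7.706 = 1587.3 Wh
Step 2: t = E_pack / P = 1587.3 / 511.5 = 3.103 hr

3.103 hr


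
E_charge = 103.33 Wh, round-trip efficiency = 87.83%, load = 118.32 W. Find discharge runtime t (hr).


Step 1: E_discharge = eta/100 * E_charge = 87.83/100 * 103.33 = 90.755 Wh
Step 2: t = E_discharge / P = 90.755 / 118.32 = 0.7670 hr

0.7670 hr


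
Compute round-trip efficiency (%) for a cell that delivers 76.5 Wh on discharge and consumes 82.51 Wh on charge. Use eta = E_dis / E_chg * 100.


eta_e = E_dis / E_chg * 100 = 76.5 / 82.51 * 100 = 92.72%

92.72%


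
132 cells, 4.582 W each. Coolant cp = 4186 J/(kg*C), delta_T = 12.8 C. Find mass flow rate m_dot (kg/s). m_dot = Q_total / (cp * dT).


Q_total = 132 * 4.582 = 604.82 W
m_dot = Q_total / (cp * dT) = 604.82 / (4186 * 12.8) = 0.01129 kg/s

0.01129 kg/s


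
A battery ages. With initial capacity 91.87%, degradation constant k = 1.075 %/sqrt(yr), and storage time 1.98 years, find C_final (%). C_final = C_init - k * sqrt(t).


sqrt(t) = sqrt(1.98) = 1.4071
C_final = 91.87 - 1.075 * 1.4071 = 90.36%

90.36%


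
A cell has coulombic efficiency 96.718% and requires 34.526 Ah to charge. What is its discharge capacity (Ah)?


Q_dis = eta/100 * Q_chg = 96.718/100 * 34.526 = 33.39 Ah

33.39 Ah


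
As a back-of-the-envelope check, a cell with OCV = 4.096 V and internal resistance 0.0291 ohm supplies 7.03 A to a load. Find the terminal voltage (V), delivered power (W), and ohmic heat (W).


Step 1: V_terminal = OCV - I*R = 4.096 - 7.03 * 0.0291 = 3.8914 V
Step 2: P_out = V_terminal * I = 3.8914 * 7.03 = 27.36 W
Step 3: Q = I^2 * R = 7.03^2 * 0.0291 = 1.438 W

V=3.8914 V, P=27.36 W, Q=1.438 W


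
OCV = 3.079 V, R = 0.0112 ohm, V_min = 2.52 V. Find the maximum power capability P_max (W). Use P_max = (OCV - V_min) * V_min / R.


dV = OCV - V_min = 0.559 V (so I_max = dV / R)
P_max = dV * V_min / R = 0.559 * 2.52 / 0.0112 = 125.8 W

125.8 W


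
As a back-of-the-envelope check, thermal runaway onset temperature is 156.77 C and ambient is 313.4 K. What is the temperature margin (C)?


Convert: T_ambient = 313.4 K = 40.25 C
margin = 156.77 - 40.25 = 116.52 C

116.52 C


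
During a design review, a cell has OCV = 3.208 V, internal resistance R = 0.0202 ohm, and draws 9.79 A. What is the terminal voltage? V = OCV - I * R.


V = OCV - I*R = 3.208 - 9.79 * 0.0202 = 3.010 V

3.010 V


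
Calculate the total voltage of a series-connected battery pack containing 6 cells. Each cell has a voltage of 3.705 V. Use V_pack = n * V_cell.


Series voltages add: 6 * 3.705 V = 22.23 V

22.23 V


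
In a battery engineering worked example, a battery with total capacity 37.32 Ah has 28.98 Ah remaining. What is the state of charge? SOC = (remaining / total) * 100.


SOC% = 28.98 / 37.32 * 100 = 77.65%

77.65%


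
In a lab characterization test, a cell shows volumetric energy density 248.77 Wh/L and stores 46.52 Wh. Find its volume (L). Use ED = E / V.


V = E / ED = 46.52 / 248.77 = 0.1870 L

0.1870 L


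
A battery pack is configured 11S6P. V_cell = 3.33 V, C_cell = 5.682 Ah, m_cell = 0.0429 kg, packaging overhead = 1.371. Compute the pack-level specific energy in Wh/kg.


Step 1: V_pack = 11 * 3.33 = 36.63 V
Step 2: C_pack = 6 * 5.682 = 34.092 Ah
Step 3: E_pack = V_pack * C_pack = 36.63 * 34.092 = 1248.8 Wh
Step 4: m_pack = 11 * 6 * 0.0429 * 1.371 = 3.8818 kg
Step 5: ED = E_pack / m_pack = 1248.8 / 3.8818 = 321.7 Wh/kg

321.7 Wh/kg


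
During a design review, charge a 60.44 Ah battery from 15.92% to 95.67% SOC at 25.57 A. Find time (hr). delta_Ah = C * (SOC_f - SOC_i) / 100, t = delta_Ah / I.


Step 1: dSOC = 95.67% - 15.92% = 79.75%
Step 2: delta_Ah = 60.44 * 79.75 / 100 = 48.201 Ah
Step 3: t = 48.201 / 25.57 = 1.885 hr

1.885 hr


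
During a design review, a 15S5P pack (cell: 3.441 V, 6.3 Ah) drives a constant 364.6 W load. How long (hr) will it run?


Step 1: E_pack = Ns * V_cell * Np * C_cell = 15 * 3.441 * 5 * 6.3 = 1625.9 Wh
Step 2: t = E_pack / P = 1625.9 / 364.6 = 4.459 hr

4.459 hr


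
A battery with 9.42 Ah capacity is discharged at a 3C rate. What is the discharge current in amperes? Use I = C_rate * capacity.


I = C_rate * capacity = 3 * 9.42 = 28.26 A

28.26 A


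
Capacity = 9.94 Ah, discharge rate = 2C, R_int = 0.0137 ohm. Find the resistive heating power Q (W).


Step 1: I = C_rate * capacity = 2 * 9.94 = 19.88 A
Step 2: Q = I^2 * R = 19.88^2 * 0.0137 = 395.21 * 0.0137 = 5.414 W

5.414 W


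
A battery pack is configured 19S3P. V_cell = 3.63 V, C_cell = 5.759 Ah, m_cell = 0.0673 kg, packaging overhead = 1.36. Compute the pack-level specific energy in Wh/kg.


Step 1: V_pack = 19 * 3.63 = 68.97 V
Step 2: C_pack = 3 * 5.759 = 17.277 Ah
Step 3: E_pack = V_pack * C_pack = 68.97 * 17.277 = 1191.6 Wh
Step 4: m_pack = 19 * 3 * 0.0673 * 1.36 = 5.2171 kg
Step 5: ED = E_pack / m_pack = 1191.6 / 5.2171 = 228.4 Wh/kg

228.4 Wh/kg


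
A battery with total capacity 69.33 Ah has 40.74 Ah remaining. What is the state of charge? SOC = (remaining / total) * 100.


SOC% = 40.74 / 69.33 * 100 = 58.76%

58.76%


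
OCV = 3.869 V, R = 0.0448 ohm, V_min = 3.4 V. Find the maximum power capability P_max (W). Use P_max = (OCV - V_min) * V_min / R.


P_max = (OCV - V_min) * V_min / R = (3.869 - 3.4) * 3.4 / 0.0448 = 0.469 * 3.4 / 0.0448 = 35.59 W

35.59 W


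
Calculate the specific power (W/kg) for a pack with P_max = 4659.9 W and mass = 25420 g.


Convert: m = 25420 g = 25.42 kg
SP = P / m = 4659.9 / 25.42 = 183.3 W/kg

183.3 W/kg


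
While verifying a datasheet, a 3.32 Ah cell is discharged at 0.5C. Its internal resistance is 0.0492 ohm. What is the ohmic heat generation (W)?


Step 1: I = C_rate * capacity = 0.5 * 3.32 = 1.66 A
Step 2: Q = I^2 * R = 1.66^2 * 0.0492 = 2.7556 * 0.0492 = 0.1356 W

0.1356 W


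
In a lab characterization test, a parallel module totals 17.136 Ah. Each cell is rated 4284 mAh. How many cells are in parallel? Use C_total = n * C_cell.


Convert: C_cell = 4284 mAh = 4.284 Ah
n = C_total / C_cell = 17.136 / 4.284 = 4

4


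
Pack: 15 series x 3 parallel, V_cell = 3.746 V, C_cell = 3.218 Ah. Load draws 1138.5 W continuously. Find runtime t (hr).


Step 1: E_pack = Ns * V_cell * Np * C_cell = 15 * 3.746 * 3 * 3.218 = 542.46 Wh
Step 2: t = E_pack / P = 542.46 / 1138.5 = 0.4765 hr

0.4765 hr


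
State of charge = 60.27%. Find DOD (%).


Complement of SOC: DOD = 100% - 60.27% = 39.73%

39.73%


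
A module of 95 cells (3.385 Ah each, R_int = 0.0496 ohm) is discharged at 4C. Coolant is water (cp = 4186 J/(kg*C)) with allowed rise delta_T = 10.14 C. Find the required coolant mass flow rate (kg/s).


Step 1: I = 4 * 3.385 = 13.54 A
Step 2: Q_cell = I^2 * R = 13.54^2 * 0.0496 = 9.0932 W
Step 3: Q_total = 95 * 9.0932 = 863.85 W
Step 4: m_dot = Q_total / (cp * dT) = 863.85 / (4186 * 10.14) = 0.02035 kg/s

0.02035 kg/s


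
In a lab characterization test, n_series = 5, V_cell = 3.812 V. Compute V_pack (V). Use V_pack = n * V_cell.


With 5 cells in series at 3.812 V each, V_pack = 19.06 V

19.06 V


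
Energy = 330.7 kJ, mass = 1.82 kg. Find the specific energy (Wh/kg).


Convert: E = 330.7 kJ = 91.861 Wh
ED = E / m = 91.861 / 1.82 = 50.47 Wh/kg

50.47 Wh/kg


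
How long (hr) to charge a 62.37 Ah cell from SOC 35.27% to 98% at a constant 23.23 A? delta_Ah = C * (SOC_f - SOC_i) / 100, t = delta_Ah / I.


Step 1: dSOC = 98% - 35.27% = 62.73%
Step 2: delta_Ah = 62.37 * 62.73 / 100 = 39.125 Ah
Step 3: t = 39.125 / 23.23 = 1.684 hr

1.684 hr


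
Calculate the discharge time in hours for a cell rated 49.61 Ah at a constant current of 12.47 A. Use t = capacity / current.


Runtime = 49.61 Ah / 12.47 A = 3.978 hr

3.978 hr


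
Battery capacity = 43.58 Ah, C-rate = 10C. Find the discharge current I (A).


At 10C: I = 10 * 43.58 Ah = 435.8 A

435.8 A


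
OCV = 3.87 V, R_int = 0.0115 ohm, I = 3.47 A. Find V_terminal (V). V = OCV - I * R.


IR drop = 3.47 * 0.0115 = 0.039905 V
V = 3.87 - 0.039905 = 3.830 V

3.830 V


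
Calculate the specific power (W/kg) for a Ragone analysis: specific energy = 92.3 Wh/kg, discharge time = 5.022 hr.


P_specific = E / t = 92.3 / 5.022 = 18.38 W/kg

18.38 W/kg


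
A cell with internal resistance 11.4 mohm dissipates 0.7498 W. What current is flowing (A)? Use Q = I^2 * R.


Convert: R = 11.4 mohm = 0.0114 ohm
I = sqrt(Q / R) = sqrt(0.7498 / 0.0114) = sqrt(65.772) = 8.110 A

8.110 A


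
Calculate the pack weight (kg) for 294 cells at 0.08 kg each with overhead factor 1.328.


Cell mass sum = 294 * 0.08 = 23.52 kg
With overhead 1.328: m_pack = 23.52 * 1.328 = 31.23 kg

31.23 kg


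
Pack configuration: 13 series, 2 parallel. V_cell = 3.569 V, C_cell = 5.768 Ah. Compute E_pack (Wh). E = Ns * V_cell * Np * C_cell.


V_pack = 13 * 3.569 = 46.397 V
C_pack = 2 * 5.768 = 11.536 Ah
E = V_pack * C_pack = 46.397 * 11.536 = 535.2 Wh

535.2 Wh


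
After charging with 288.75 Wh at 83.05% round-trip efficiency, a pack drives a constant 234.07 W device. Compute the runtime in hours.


Step 1: E_discharge = eta/100 * E_charge = 83.05/100 * 288.75 = 239.81 Wh
Step 2: t = E_discharge / P = 239.81 / 234.07 = 1.025 hr

1.025 hr


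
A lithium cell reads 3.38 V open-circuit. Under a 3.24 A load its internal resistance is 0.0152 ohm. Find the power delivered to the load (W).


Step 1: V_terminal = OCV - I*R = 3.38 - 3.24 * 0.0152 = 3.3308 V
Step 2: P_out = V_terminal * I = 3.3308 * 3.24 = 10.79 W

10.79 W


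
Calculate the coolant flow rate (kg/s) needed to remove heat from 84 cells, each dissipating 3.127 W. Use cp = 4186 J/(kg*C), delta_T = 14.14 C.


Step 1: Total heat Q = 84 * 3.127 W = 262.67 W
Step 2: denom = cp * dT = 4186 * 14.14 = 59190
Step 3: m_dot = 262.67 / 59190 = 0.004438 kg/s

0.004438 kg/s


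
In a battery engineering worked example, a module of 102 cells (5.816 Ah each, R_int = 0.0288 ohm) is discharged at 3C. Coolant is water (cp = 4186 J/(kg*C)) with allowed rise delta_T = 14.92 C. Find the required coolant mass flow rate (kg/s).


Step 1: I = 3 * 5.816 = 17.448 A
Step 2: Q_cell = I^2 * R = 17.448^2 * 0.0288 = 8.7677 W
Step 3: Q_total = 102 * 8.7677 = 894.31 W
Step 4: m_dot = Q_total / (cp * dT) = 894.31 / (4186 * 14.92) = 0.01432 kg/s

0.01432 kg/s


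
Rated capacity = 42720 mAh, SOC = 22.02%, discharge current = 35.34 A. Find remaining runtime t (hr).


Convert: C_total = 42720 mAh = 42.72 Ah
Step 1: remaining = SOC/100 * C_total = 22.02/100 * 42.72 = 9.4069 Ah
Step 2: t = remaining / I = 9.4069 / 35.34 = 0.2662 hr

0.2662 hr


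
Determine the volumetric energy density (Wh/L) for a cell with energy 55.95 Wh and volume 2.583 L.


Volumetric ED = 55.95 Wh / 2.583 L = 21.66 Wh/L

21.66 Wh/L


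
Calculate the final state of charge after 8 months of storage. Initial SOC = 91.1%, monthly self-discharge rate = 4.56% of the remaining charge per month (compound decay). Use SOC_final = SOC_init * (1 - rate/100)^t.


Monthly retention factor = 1 - 4.56/100 = 0.9544
Over 8 months: factor^8 = 0.6884
SOC_final = 91.1 * 0.6884 = 62.71%

62.71%


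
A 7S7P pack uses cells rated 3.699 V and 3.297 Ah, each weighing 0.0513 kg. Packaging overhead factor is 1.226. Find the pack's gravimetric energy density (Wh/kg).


Step 1: V_pack = 7 * 3.699 = 25.893 V
Step 2: C_pack = 7 * 3.297 = 23.079 Ah
Step 3: E_pack = V_pack * C_pack = 25.893 * 23.079 = 597.58 Wh
Step 4: m_pack = 7 * 7 * 0.0513 * 1.226 = 3.0818 kg
Step 5: ED = E_pack / m_pack = 597.58 / 3.0818 = 193.9 Wh/kg

193.9 Wh/kg


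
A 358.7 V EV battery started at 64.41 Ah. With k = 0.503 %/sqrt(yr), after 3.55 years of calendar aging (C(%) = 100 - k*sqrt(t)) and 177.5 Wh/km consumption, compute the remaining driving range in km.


Step 1: capacity retention = 100 - 0.503 * sqrt(3.55) = 100 - 0.503 * 1.8841 = 99.052%
Step 2: C_now = 64.41 * 99.052/100 = 63.799 Ah
Step 3: E_pack = V * C_now = 358.7 * 63.799 = 22885 Wh
Step 4: range = E_pack / consumption = 22885 / 177.5 = 128.9 km

128.9 km


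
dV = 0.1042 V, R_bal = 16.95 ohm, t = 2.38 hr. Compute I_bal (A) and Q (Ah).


First, Ohm's law: I_bal = 0.1042 V / 16.95 ohm = 0.0061475 A
Then Q = I * t = 0.0061475 A * 2.38 hr = 0.01463 Ah

I=0.0061475 A, Q=0.01463 Ah


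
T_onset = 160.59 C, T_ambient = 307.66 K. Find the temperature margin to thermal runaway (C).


Convert: T_ambient = 307.66 K = 34.51 C
margin = 160.59 - 34.51 = 126.08 C

126.08 C


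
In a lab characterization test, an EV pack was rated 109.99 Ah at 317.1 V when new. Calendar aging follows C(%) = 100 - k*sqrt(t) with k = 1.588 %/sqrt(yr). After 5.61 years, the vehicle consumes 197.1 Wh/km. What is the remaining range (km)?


Step 1: capacity retention = 100 - 1.588 * sqrt(5.61) = 100 - 1.588 * 2.3685 = 96.239%
Step 2: C_now = 109.99 * 96.239/100 = 105.85 Ah
Step 3: E_pack = V * C_now = 317.1 * 105.85 = 33565 Wh
Step 4: range = E_pack / consumption = 33565 / 197.1 = 170.3 km

170.3 km


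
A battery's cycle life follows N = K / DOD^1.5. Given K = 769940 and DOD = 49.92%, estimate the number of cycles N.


DOD^1.5 = 352.71
N = K / DOD^1.5 = 769940 / 352.71 = 2183

2183 cycles


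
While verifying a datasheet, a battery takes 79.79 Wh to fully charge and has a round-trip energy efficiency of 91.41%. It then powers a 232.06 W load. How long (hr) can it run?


Step 1: E_discharge = eta/100 * E_charge = 91.41/100 * 79.79 = 72.936 Wh
Step 2: t = E_discharge / P = 72.936 / 232.06 = 0.3143 hr

0.3143 hr


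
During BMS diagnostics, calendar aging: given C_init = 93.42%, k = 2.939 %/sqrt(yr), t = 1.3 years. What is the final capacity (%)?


Step 1: sqrt(1.3 yr) = 1.1402
Step 2: drop = 2.939 * 1.1402 = 3.351
Step 3: C_final = 93.42 - 3.351 = 90.07%

90.07%


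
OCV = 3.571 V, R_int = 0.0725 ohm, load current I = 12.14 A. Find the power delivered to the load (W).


Step 1: V_terminal = OCV - I*R = 3.571 - 12.14 * 0.0725 = 2.6909 V
Step 2: P_out = V_terminal * I = 2.6909 * 12.14 = 32.67 W

32.67 W


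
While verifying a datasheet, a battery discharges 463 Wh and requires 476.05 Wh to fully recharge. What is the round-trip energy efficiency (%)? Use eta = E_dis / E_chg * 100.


Round-trip efficiency = 463/476.05 * 100% = 97.26%

97.26%


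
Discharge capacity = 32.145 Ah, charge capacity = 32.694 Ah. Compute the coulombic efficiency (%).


eta_c = Q_dis / Q_chg * 100 = 32.145 / 32.694 * 100 = 98.32%

98.32%


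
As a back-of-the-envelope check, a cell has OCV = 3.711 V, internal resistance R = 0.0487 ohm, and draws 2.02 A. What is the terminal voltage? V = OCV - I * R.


V = OCV - I*R = 3.711 - 2.02 * 0.0487 = 3.613 V

3.613 V


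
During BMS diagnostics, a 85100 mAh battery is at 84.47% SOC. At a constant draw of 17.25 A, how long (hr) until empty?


Convert: C_total = 85100 mAh = 85.1 Ah
Step 1: remaining = SOC/100 * C_total = 84.47/100 * 85.1 = 71.884 Ah
Step 2: t = remaining / I = 71.884 / 17.25 = 4.167 hr

4.167 hr


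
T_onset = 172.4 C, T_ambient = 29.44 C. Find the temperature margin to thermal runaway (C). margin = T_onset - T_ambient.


margin = T_onset - T_ambient = 172.4 - 29.44 = 142.96 C

142.96 C


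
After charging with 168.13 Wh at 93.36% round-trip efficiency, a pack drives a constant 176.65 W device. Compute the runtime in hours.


Step 1: E_discharge = eta/100 * E_charge = 93.36/100 * 168.13 = 156.97 Wh
Step 2: t = E_discharge / P = 156.97 / 176.65 = 0.8886 hr

0.8886 hr


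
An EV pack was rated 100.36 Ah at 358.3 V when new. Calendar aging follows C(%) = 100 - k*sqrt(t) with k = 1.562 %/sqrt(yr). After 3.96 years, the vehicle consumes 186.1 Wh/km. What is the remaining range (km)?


Step 1: capacity retention = 100 - 1.562 * sqrt(3.96) = 100 - 1.562 * 1.99 = 96.892%
Step 2: C_now = 100.36 * 96.892/100 = 97.241 Ah
Step 3: E_pack = V * C_now = 358.3 * 97.241 = 34841 Wh
Step 4: range = E_pack / consumption = 34841 / 186.1 = 187.2 km

187.2 km


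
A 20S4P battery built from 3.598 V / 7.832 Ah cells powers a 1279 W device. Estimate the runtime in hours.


Step 1: E_pack = Ns * V_cell * Np * C_cell = 20 * 3.598 * 4 * 7.832 = 2254.4 Wh
Step 2: t = E_pack / P = 2254.4 / 1279 = 1.763 hr

1.763 hr


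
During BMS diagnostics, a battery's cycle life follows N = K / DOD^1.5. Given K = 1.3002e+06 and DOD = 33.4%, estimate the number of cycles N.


Step 1: DOD^1.5 = 33.4^1.5 = 193.03
Step 2: N = 1.3002e+06 / 193.03 = 6736 cycles

6736 cycles


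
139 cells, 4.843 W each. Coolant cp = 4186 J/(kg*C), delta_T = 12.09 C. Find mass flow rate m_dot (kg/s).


Step 1: Total heat Q = 139 * 4.843 W = 673.18 W
Step 2: denom = cp * dT = 4186 * 12.09 = 50609
Step 3: m_dot = 673.18 / 50609 = 0.01330 kg/s

0.01330 kg/s


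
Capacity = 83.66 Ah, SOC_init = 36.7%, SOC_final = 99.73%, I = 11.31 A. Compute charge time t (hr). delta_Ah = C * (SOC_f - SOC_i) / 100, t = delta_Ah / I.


delta_Ah = 83.66 * (99.73 - 36.7) / 100 = 52.731 Ah
t = delta_Ah / I = 52.731 / 11.31 = 4.662 hr

4.662 hr


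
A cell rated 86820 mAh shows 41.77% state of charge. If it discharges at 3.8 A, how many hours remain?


Convert: C_total = 86820 mAh = 86.82 Ah
Step 1: remaining = SOC/100 * C_total = 41.77/100 * 86.82 = 36.265 Ah
Step 2: t = remaining / I = 36.265 / 3.8 = 9.543 hr

9.543 hr


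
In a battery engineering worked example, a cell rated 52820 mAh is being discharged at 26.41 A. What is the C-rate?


Convert: capacity = 52820 mAh = 52.82 Ah
C_rate = I / capacity = 26.41 / 52.82 = 0.5C

0.5C


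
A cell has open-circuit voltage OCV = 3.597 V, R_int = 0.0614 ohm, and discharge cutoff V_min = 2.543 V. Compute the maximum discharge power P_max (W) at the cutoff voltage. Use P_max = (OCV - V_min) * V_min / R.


dV = OCV - V_min = 1.054 V (so I_max = dV / R)
P_max = dV * V_min / R = 1.054 * 2.543 / 0.0614 = 43.65 W

43.65 W


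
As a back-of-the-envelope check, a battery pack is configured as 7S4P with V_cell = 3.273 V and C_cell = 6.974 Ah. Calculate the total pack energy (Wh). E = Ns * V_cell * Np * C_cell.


V_pack = 7 * 3.273 = 22.911 V
C_pack = 4 * 6.974 = 27.896 Ah
E = V_pack * C_pack = 22.911 * 27.896 = 639.1 Wh

639.1 Wh


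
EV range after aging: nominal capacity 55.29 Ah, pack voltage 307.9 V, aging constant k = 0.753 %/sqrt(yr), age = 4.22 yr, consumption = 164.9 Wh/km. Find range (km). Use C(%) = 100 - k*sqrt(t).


Step 1: capacity retention = 100 - 0.753 * sqrt(4.22) = 100 - 0.753 * 2.0543 = 98.453%
Step 2: C_now = 55.29 * 98.453/100 = 54.435 Ah
Step 3: E_pack = V * C_now = 307.9 * 54.435 = 16761 Wh
Step 4: range = E_pack / consumption = 16761 / 164.9 = 101.6 km

101.6 km


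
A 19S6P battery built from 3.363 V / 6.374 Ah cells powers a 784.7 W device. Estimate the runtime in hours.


Step 1: E_pack = Ns * V_cell * Np * C_cell = 19 * 3.363 * 6 * 6.374 = 2443.7 Wh
Step 2: t = E_pack / P = 2443.7 / 784.7 = 3.114 hr

3.114 hr


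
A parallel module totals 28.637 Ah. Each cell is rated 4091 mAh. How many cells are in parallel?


Convert: C_cell = 4091 mAh = 4.091 Ah
n = C_total / C_cell = 28.637 / 4.091 = 7

7


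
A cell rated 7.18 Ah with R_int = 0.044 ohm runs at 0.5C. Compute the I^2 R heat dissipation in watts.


Step 1: I = C_rate * capacity = 0.5 * 7.18 = 3.59 A
Step 2: Q = I^2 * R = 3.59^2 * 0.044 = 12.888 * 0.044 = 0.5671 W

0.5671 W


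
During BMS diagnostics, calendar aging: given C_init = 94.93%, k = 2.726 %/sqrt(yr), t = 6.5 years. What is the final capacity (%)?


Step 1: sqrt(6.5 yr) = 2.5495
Step 2: drop = 2.726 * 2.5495 = 6.9499
Step 3: C_final = 94.93 - 6.9499 = 87.98%

87.98%


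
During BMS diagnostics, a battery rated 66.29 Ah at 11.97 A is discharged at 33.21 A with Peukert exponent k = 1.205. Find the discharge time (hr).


t_rated = C / I_rated = 66.29 / 11.97 = 5.538 hr
(I_rated/I)^k = (0.36043)^1.205 = 0.29239
t = t_rated * (I_rated/I)^k = 5.538 * 0.29239 = 1.619 hr

1.619 hr


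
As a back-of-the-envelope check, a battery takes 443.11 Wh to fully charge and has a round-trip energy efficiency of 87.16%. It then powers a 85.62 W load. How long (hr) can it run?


Step 1: E_discharge = eta/100 * E_charge = 87.16/100 * 443.11 = 386.21 Wh
Step 2: t = E_discharge / P = 386.21 / 85.62 = 4.511 hr

4.511 hr


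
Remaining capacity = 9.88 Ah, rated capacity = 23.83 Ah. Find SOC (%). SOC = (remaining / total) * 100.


SOC = (remaining / total) * 100 = (9.88 / 23.83) * 100 = 41.46%

41.46%


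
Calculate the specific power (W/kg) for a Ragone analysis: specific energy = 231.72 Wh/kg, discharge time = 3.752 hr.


P_specific = E / t = 231.72 / 3.752 = 61.76 W/kg

61.76 W/kg


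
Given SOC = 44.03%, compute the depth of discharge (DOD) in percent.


Complement of SOC: DOD = 100% - 44.03% = 55.97%

55.97%


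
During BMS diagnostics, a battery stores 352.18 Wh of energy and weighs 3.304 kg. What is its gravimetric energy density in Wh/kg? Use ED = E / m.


Specific energy = 352.18 Wh / 3.304 kg = 106.6 Wh/kg

106.6 Wh/kg


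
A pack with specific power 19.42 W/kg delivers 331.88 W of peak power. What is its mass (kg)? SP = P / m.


m = P / SP = 331.88 / 19.42 = 17.09 kg

17.09 kg


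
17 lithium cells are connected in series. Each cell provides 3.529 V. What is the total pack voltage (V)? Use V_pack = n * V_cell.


V_pack = n * V_cell = 17 * 3.529 = 59.993 V

59.993 V


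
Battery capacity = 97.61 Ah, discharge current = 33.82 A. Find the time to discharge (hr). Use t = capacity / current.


t = capacity / current = 97.61 / 33.82 = 2.886 hr

2.886 hr


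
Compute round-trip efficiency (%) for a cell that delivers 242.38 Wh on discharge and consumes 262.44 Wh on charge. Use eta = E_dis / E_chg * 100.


eta_e = E_dis / E_chg * 100 = 242.38 / 262.44 * 100 = 92.36%

92.36%


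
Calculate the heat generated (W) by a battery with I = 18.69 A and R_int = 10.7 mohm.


Convert: R = 10.7 mohm = 0.0107 ohm
Q = I^2 * R = 18.69^2 * 0.0107 = 3.738 W

3.738 W


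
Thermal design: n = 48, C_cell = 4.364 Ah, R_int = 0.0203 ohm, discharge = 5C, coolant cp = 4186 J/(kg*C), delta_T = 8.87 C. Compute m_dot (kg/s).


Step 1: I = 5 * 4.364 = 21.82 A
Step 2: Q_cell = I^2 * R = 21.82^2 * 0.0203 = 9.6651 W
Step 3: Q_total = 48 * 9.6651 = 463.92 W
Step 4: m_dot = Q_total / (cp * dT) = 463.92 / (4186 * 8.87) = 0.01249 kg/s

0.01249 kg/s


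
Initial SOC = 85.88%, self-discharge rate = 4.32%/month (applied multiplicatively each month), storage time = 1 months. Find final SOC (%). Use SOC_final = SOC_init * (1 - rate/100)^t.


decay = (1 - 4.32/100)^1 = 0.9568
SOC_final = 85.88 * 0.9568 = 82.17%

82.17%


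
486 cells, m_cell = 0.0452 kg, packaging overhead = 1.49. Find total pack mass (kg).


m_pack = n * m_cell * overhead = 486 * 0.0452 * 1.49 = 32.73 kg

32.73 kg


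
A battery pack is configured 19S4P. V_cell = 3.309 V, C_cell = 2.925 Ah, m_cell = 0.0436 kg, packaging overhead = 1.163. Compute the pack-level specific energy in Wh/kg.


Step 1: V_pack = 19 * 3.309 = 62.871 V
Step 2: C_pack = 4 * 2.925 = 11.7 Ah
Step 3: E_pack = V_pack * C_pack = 62.871 * 11.7 = 735.59 Wh
Step 4: m_pack = 19 * 4 * 0.0436 * 1.163 = 3.8537 kg
Step 5: ED = E_pack / m_pack = 735.59 / 3.8537 = 190.9 Wh/kg

190.9 Wh/kg


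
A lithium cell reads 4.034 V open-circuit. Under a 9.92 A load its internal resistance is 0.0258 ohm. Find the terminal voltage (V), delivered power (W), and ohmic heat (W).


Step 1: V_terminal = OCV - I*R = 4.034 - 9.92 * 0.0258 = 3.7781 V
Step 2: P_out = V_terminal * I = 3.7781 * 9.92 = 37.48 W
Step 3: Q = I^2 * R = 9.92^2 * 0.0258 = 2.539 W

V=3.7781 V, P=37.48 W, Q=2.539 W


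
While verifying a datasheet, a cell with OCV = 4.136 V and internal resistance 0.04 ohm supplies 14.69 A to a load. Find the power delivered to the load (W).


Step 1: V_terminal = OCV - I*R = 4.136 - 14.69 * 0.04 = 3.5484 V
Step 2: P_out = V_terminal * I = 3.5484 * 14.69 = 52.13 W

52.13 W


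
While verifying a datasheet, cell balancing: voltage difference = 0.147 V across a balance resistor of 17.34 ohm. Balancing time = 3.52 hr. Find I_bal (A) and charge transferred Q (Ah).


I_bal = dV / R = 0.147 / 17.34 = 0.0084775 A
Q = I_bal * t = 0.0084775 * 3.52 = 0.02984 Ah

I=0.0084775 A, Q=0.02984 Ah
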